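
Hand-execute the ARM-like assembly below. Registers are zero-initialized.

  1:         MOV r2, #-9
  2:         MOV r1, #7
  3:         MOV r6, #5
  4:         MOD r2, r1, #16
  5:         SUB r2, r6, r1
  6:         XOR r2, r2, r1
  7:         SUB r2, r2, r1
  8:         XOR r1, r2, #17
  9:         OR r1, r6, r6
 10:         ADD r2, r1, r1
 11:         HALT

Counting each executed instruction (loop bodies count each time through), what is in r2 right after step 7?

MOV r2, #-9 → r2=-9
MOV r1, #7 → r1=7
MOV r6, #5 → r6=5
MOD r2, r1, #16 → r2=7%16=7
SUB r2, r6, r1 → r2=5-7=-2
XOR r2, r2, r1 → r2=(-2)^7=-7
SUB r2, r2, r1 → r2=(-7)-7=-14
After step 7: r2 = -14.

-14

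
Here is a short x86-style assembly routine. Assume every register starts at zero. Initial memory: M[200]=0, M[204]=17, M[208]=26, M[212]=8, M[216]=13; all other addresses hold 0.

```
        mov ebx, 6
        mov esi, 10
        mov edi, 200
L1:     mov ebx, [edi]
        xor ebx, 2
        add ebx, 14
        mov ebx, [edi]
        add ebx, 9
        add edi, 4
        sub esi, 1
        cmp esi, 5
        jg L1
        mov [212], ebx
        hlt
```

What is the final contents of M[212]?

after mov ebx, 6: ebx=6
after mov esi, 10: esi=10
after mov edi, 200: edi=200
after mov ebx, [edi]: ebx=M[200]=0
after xor ebx, 2: ebx=0^2=2
after add ebx, 14: ebx=2+14=16
after mov ebx, [edi]: ebx=M[200]=0
after add ebx, 9: ebx=0+9=9
after add edi, 4: edi=200+4=204
after sub esi, 1: esi=10-1=9
cmp esi, 5  (cmp 9,5)
jg L1: taken
after mov ebx, [edi]: ebx=M[204]=17
after xor ebx, 2: ebx=17^2=19
after add ebx, 14: ebx=19+14=33
after mov ebx, [edi]: ebx=M[204]=17
after add ebx, 9: ebx=17+9=26
after add edi, 4: edi=204+4=208
after sub esi, 1: esi=9-1=8
cmp esi, 5  (cmp 8,5)
jg L1: taken
after mov ebx, [edi]: ebx=M[208]=26
after xor ebx, 2: ebx=26^2=24
after add ebx, 14: ebx=24+14=38
after mov ebx, [edi]: ebx=M[208]=26
after add ebx, 9: ebx=26+9=35
after add edi, 4: edi=208+4=212
after sub esi, 1: esi=8-1=7
cmp esi, 5  (cmp 7,5)
jg L1: taken
after mov ebx, [edi]: ebx=M[212]=8
after xor ebx, 2: ebx=8^2=10
after add ebx, 14: ebx=10+14=24
after mov ebx, [edi]: ebx=M[212]=8
after add ebx, 9: ebx=8+9=17
after add edi, 4: edi=212+4=216
after sub esi, 1: esi=7-1=6
cmp esi, 5  (cmp 6,5)
jg L1: taken
after mov ebx, [edi]: ebx=M[216]=13
after xor ebx, 2: ebx=13^2=15
after add ebx, 14: ebx=15+14=29
after mov ebx, [edi]: ebx=M[216]=13
after add ebx, 9: ebx=13+9=22
after add edi, 4: edi=216+4=220
after sub esi, 1: esi=6-1=5
cmp esi, 5  (cmp 5,5)
jg L1: not taken
mov [212], ebx → M[212]=22
halt.

22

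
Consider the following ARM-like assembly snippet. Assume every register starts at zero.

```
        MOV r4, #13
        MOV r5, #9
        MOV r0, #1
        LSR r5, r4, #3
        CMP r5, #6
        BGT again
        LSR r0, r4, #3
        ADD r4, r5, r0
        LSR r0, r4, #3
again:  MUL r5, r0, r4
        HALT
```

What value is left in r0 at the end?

0

r4=13
r5=9
r0=1
r5=13>>3=1
CMP r5, #6  (cmp 1,6)
BGT again: not taken
r0=13>>3=1
r4=1+1=2
r0=2>>3=0
r5=0*2=0
halt.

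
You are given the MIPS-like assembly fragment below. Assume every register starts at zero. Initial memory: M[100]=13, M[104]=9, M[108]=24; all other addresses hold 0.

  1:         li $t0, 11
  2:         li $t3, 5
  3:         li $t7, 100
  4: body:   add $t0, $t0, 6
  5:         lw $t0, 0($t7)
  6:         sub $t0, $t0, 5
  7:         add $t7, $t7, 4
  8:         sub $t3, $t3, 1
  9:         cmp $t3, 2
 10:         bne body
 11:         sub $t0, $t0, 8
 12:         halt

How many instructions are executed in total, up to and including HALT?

li $t0, 11 → $t0=11
li $t3, 5 → $t3=5
li $t7, 100 → $t7=100
add $t0, $t0, 6 → $t0=11+6=17
lw $t0, 0($t7) → $t0=M[100]=13
sub $t0, $t0, 5 → $t0=13-5=8
add $t7, $t7, 4 → $t7=100+4=104
sub $t3, $t3, 1 → $t3=5-1=4
cmp $t3, 2  (cmp 4,2)
bne body: taken
add $t0, $t0, 6 → $t0=8+6=14
lw $t0, 0($t7) → $t0=M[104]=9
sub $t0, $t0, 5 → $t0=9-5=4
add $t7, $t7, 4 → $t7=104+4=108
sub $t3, $t3, 1 → $t3=4-1=3
cmp $t3, 2  (cmp 3,2)
bne body: taken
add $t0, $t0, 6 → $t0=4+6=10
lw $t0, 0($t7) → $t0=M[108]=24
sub $t0, $t0, 5 → $t0=24-5=19
add $t7, $t7, 4 → $t7=108+4=112
sub $t3, $t3, 1 → $t3=3-1=2
cmp $t3, 2  (cmp 2,2)
bne body: not taken
sub $t0, $t0, 8 → $t0=19-8=11
halt.
Total executed instructions: 26.

26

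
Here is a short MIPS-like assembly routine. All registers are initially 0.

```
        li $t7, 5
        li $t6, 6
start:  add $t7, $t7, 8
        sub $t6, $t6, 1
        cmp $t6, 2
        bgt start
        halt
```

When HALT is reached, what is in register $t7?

after li $t7, 5: $t7=5
after li $t6, 6: $t6=6
after add $t7, $t7, 8: $t7=5+8=13
after sub $t6, $t6, 1: $t6=6-1=5
cmp $t6, 2  (cmp 5,2)
bgt start: taken
after add $t7, $t7, 8: $t7=13+8=21
after sub $t6, $t6, 1: $t6=5-1=4
cmp $t6, 2  (cmp 4,2)
bgt start: taken
after add $t7, $t7, 8: $t7=21+8=29
after sub $t6, $t6, 1: $t6=4-1=3
cmp $t6, 2  (cmp 3,2)
bgt start: taken
after add $t7, $t7, 8: $t7=29+8=37
after sub $t6, $t6, 1: $t6=3-1=2
cmp $t6, 2  (cmp 2,2)
bgt start: not taken
halt.

37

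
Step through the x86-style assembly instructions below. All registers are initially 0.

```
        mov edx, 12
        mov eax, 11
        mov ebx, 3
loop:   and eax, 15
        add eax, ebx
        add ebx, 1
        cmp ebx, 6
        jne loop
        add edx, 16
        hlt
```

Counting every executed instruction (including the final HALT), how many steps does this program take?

after mov edx, 12: edx=12
after mov eax, 11: eax=11
after mov ebx, 3: ebx=3
after and eax, 15: eax=11&15=11
after add eax, ebx: eax=11+3=14
after add ebx, 1: ebx=3+1=4
cmp ebx, 6  (cmp 4,6)
jne loop: taken
after and eax, 15: eax=14&15=14
after add eax, ebx: eax=14+4=18
after add ebx, 1: ebx=4+1=5
cmp ebx, 6  (cmp 5,6)
jne loop: taken
after and eax, 15: eax=18&15=2
after add eax, ebx: eax=2+5=7
after add ebx, 1: ebx=5+1=6
cmp ebx, 6  (cmp 6,6)
jne loop: not taken
after add edx, 16: edx=12+16=28
halt.
Total executed instructions: 20.

20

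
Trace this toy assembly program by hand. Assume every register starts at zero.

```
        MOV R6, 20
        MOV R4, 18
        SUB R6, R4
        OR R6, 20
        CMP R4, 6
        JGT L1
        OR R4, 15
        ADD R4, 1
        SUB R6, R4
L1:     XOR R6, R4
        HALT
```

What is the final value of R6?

4

after MOV R6, 20: R6=20
after MOV R4, 18: R4=18
after SUB R6, R4: R6=20-18=2
after OR R6, 20: R6=2|20=22
CMP R4, 6  (cmp 18,6)
JGT L1: taken
after XOR R6, R4: R6=22^18=4
halt.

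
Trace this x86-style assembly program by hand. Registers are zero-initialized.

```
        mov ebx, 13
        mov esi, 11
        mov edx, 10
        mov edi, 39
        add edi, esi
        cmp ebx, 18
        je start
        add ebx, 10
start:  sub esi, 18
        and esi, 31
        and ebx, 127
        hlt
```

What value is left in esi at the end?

25

ebx=13
esi=11
edx=10
edi=39
edi=39+11=50
cmp ebx, 18  (cmp 13,18)
je start: not taken
ebx=13+10=23
esi=11-18=-7
esi=(-7)&31=25
ebx=23&127=23
halt.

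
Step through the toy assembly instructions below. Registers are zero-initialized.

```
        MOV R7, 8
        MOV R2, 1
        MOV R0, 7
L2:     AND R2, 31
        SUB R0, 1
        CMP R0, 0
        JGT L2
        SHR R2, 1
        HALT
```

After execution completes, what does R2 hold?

after MOV R7, 8: R7=8
after MOV R2, 1: R2=1
after MOV R0, 7: R0=7
after AND R2, 31: R2=1&31=1
after SUB R0, 1: R0=7-1=6
CMP R0, 0  (cmp 6,0)
JGT L2: taken
after AND R2, 31: R2=1&31=1
after SUB R0, 1: R0=6-1=5
CMP R0, 0  (cmp 5,0)
JGT L2: taken
after AND R2, 31: R2=1&31=1
after SUB R0, 1: R0=5-1=4
CMP R0, 0  (cmp 4,0)
JGT L2: taken
after AND R2, 31: R2=1&31=1
after SUB R0, 1: R0=4-1=3
CMP R0, 0  (cmp 3,0)
JGT L2: taken
after AND R2, 31: R2=1&31=1
after SUB R0, 1: R0=3-1=2
CMP R0, 0  (cmp 2,0)
JGT L2: taken
after AND R2, 31: R2=1&31=1
after SUB R0, 1: R0=2-1=1
CMP R0, 0  (cmp 1,0)
JGT L2: taken
after AND R2, 31: R2=1&31=1
after SUB R0, 1: R0=1-1=0
CMP R0, 0  (cmp 0,0)
JGT L2: not taken
after SHR R2, 1: R2=1>>1=0
halt.

0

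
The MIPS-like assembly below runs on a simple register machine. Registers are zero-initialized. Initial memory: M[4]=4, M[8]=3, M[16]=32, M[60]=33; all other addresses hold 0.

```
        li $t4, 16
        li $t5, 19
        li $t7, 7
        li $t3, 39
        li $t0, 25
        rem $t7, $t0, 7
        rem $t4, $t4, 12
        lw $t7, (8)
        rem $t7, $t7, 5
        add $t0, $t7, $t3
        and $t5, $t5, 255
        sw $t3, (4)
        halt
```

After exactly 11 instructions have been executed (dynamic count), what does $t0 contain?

$t4=16
$t5=19
$t7=7
$t3=39
$t0=25
$t7=25%7=4
$t4=16%12=4
$t7=M[8]=3
$t7=3%5=3
$t0=3+39=42
$t5=19&255=19
After step 11: $t0 = 42.

42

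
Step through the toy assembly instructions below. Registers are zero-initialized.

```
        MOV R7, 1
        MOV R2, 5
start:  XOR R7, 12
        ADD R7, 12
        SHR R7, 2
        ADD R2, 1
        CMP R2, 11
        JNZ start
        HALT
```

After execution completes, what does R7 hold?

R7=1
R2=5
R7=1^12=13
R7=13+12=25
R7=25>>2=6
R2=5+1=6
CMP R2, 11  (cmp 6,11)
JNZ start: taken
R7=6^12=10
R7=10+12=22
R7=22>>2=5
R2=6+1=7
CMP R2, 11  (cmp 7,11)
JNZ start: taken
R7=5^12=9
R7=9+12=21
R7=21>>2=5
R2=7+1=8
CMP R2, 11  (cmp 8,11)
JNZ start: taken
R7=5^12=9
R7=9+12=21
R7=21>>2=5
R2=8+1=9
CMP R2, 11  (cmp 9,11)
JNZ start: taken
R7=5^12=9
R7=9+12=21
R7=21>>2=5
R2=9+1=10
CMP R2, 11  (cmp 10,11)
JNZ start: taken
R7=5^12=9
R7=9+12=21
R7=21>>2=5
R2=10+1=11
CMP R2, 11  (cmp 11,11)
JNZ start: not taken
halt.

5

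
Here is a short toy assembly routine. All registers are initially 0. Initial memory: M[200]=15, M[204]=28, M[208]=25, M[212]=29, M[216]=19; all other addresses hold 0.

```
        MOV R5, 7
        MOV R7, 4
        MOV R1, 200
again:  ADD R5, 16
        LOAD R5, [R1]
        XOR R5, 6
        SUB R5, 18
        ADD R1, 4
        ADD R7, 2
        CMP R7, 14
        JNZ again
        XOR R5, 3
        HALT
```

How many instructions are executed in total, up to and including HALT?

45

R5=7
R7=4
R1=200
R5=7+16=23
R5=M[200]=15
R5=15^6=9
R5=9-18=-9
R1=200+4=204
R7=4+2=6
CMP R7, 14  (cmp 6,14)
JNZ again: taken
R5=(-9)+16=7
R5=M[204]=28
R5=28^6=26
R5=26-18=8
R1=204+4=208
R7=6+2=8
CMP R7, 14  (cmp 8,14)
JNZ again: taken
R5=8+16=24
R5=M[208]=25
R5=25^6=31
R5=31-18=13
R1=208+4=212
R7=8+2=10
CMP R7, 14  (cmp 10,14)
JNZ again: taken
R5=13+16=29
R5=M[212]=29
R5=29^6=27
R5=27-18=9
R1=212+4=216
R7=10+2=12
CMP R7, 14  (cmp 12,14)
JNZ again: taken
R5=9+16=25
R5=M[216]=19
R5=19^6=21
R5=21-18=3
R1=216+4=220
R7=12+2=14
CMP R7, 14  (cmp 14,14)
JNZ again: not taken
R5=3^3=0
halt.
Total executed instructions: 45.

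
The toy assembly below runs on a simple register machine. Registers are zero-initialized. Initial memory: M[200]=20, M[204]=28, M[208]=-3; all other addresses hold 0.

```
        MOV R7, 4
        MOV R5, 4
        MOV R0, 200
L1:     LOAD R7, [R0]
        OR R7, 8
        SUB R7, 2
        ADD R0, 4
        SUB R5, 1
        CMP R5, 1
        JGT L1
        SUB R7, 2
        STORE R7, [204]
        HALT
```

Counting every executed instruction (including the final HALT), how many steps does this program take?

27

after MOV R7, 4: R7=4
after MOV R5, 4: R5=4
after MOV R0, 200: R0=200
after LOAD R7, [R0]: R7=M[200]=20
after OR R7, 8: R7=20|8=28
after SUB R7, 2: R7=28-2=26
after ADD R0, 4: R0=200+4=204
after SUB R5, 1: R5=4-1=3
CMP R5, 1  (cmp 3,1)
JGT L1: taken
after LOAD R7, [R0]: R7=M[204]=28
after OR R7, 8: R7=28|8=28
after SUB R7, 2: R7=28-2=26
after ADD R0, 4: R0=204+4=208
after SUB R5, 1: R5=3-1=2
CMP R5, 1  (cmp 2,1)
JGT L1: taken
after LOAD R7, [R0]: R7=M[208]=-3
after OR R7, 8: R7=(-3)|8=-3
after SUB R7, 2: R7=(-3)-2=-5
after ADD R0, 4: R0=208+4=212
after SUB R5, 1: R5=2-1=1
CMP R5, 1  (cmp 1,1)
JGT L1: not taken
after SUB R7, 2: R7=(-5)-2=-7
STORE R7, [204] → M[204]=-7
halt.
Total executed instructions: 27.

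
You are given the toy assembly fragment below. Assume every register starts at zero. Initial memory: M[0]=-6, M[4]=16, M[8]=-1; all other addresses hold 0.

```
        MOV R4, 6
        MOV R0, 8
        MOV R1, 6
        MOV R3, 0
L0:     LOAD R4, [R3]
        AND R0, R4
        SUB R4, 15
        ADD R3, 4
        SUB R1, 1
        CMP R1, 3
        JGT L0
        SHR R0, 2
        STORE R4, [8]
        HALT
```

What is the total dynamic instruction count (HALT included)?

28

R4=6
R0=8
R1=6
R3=0
R4=M[0]=-6
R0=8&(-6)=8
R4=(-6)-15=-21
R3=0+4=4
R1=6-1=5
CMP R1, 3  (cmp 5,3)
JGT L0: taken
R4=M[4]=16
R0=8&16=0
R4=16-15=1
R3=4+4=8
R1=5-1=4
CMP R1, 3  (cmp 4,3)
JGT L0: taken
R4=M[8]=-1
R0=0&(-1)=0
R4=(-1)-15=-16
R3=8+4=12
R1=4-1=3
CMP R1, 3  (cmp 3,3)
JGT L0: not taken
R0=0>>2=0
STORE R4, [8] → M[8]=-16
halt.
Total executed instructions: 28.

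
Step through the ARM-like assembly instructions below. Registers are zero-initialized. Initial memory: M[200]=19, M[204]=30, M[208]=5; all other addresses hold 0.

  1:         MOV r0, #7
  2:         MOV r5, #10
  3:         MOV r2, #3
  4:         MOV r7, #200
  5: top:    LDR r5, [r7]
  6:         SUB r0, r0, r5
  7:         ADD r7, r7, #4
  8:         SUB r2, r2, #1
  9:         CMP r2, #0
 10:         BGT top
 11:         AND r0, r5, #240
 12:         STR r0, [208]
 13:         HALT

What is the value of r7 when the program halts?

MOV r0, #7 → r0=7
MOV r5, #10 → r5=10
MOV r2, #3 → r2=3
MOV r7, #200 → r7=200
LDR r5, [r7] → r5=M[200]=19
SUB r0, r0, r5 → r0=7-19=-12
ADD r7, r7, #4 → r7=200+4=204
SUB r2, r2, #1 → r2=3-1=2
CMP r2, #0  (cmp 2,0)
BGT top: taken
LDR r5, [r7] → r5=M[204]=30
SUB r0, r0, r5 → r0=(-12)-30=-42
ADD r7, r7, #4 → r7=204+4=208
SUB r2, r2, #1 → r2=2-1=1
CMP r2, #0  (cmp 1,0)
BGT top: taken
LDR r5, [r7] → r5=M[208]=5
SUB r0, r0, r5 → r0=(-42)-5=-47
ADD r7, r7, #4 → r7=208+4=212
SUB r2, r2, #1 → r2=1-1=0
CMP r2, #0  (cmp 0,0)
BGT top: not taken
AND r0, r5, #240 → r0=5&240=0
STR r0, [208] → M[208]=0
halt.

212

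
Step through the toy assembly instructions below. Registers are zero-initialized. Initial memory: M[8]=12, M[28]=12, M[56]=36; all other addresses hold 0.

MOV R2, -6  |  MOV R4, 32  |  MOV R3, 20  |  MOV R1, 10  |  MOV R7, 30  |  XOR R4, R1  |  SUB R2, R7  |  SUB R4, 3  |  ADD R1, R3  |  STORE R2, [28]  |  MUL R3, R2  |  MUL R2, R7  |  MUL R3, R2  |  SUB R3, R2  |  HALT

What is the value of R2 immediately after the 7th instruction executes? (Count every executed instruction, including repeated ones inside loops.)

-36

R2=-6
R4=32
R3=20
R1=10
R7=30
R4=32^10=42
R2=(-6)-30=-36
After step 7: R2 = -36.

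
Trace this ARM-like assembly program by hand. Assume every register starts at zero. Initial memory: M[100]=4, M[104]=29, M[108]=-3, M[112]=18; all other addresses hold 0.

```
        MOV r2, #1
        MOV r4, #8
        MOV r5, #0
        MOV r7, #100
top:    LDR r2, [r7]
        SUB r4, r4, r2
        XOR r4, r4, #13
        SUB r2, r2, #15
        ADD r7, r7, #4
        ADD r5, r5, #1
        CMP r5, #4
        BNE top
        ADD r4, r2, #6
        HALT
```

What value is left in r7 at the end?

116

MOV r2, #1 → r2=1
MOV r4, #8 → r4=8
MOV r5, #0 → r5=0
MOV r7, #100 → r7=100
LDR r2, [r7] → r2=M[100]=4
SUB r4, r4, r2 → r4=8-4=4
XOR r4, r4, #13 → r4=4^13=9
SUB r2, r2, #15 → r2=4-15=-11
ADD r7, r7, #4 → r7=100+4=104
ADD r5, r5, #1 → r5=0+1=1
CMP r5, #4  (cmp 1,4)
BNE top: taken
LDR r2, [r7] → r2=M[104]=29
SUB r4, r4, r2 → r4=9-29=-20
XOR r4, r4, #13 → r4=(-20)^13=-31
SUB r2, r2, #15 → r2=29-15=14
ADD r7, r7, #4 → r7=104+4=108
ADD r5, r5, #1 → r5=1+1=2
CMP r5, #4  (cmp 2,4)
BNE top: taken
LDR r2, [r7] → r2=M[108]=-3
SUB r4, r4, r2 → r4=(-31)-(-3)=-28
XOR r4, r4, #13 → r4=(-28)^13=-23
SUB r2, r2, #15 → r2=(-3)-15=-18
ADD r7, r7, #4 → r7=108+4=112
ADD r5, r5, #1 → r5=2+1=3
CMP r5, #4  (cmp 3,4)
BNE top: taken
LDR r2, [r7] → r2=M[112]=18
SUB r4, r4, r2 → r4=(-23)-18=-41
XOR r4, r4, #13 → r4=(-41)^13=-38
SUB r2, r2, #15 → r2=18-15=3
ADD r7, r7, #4 → r7=112+4=116
ADD r5, r5, #1 → r5=3+1=4
CMP r5, #4  (cmp 4,4)
BNE top: not taken
ADD r4, r2, #6 → r4=3+6=9
halt.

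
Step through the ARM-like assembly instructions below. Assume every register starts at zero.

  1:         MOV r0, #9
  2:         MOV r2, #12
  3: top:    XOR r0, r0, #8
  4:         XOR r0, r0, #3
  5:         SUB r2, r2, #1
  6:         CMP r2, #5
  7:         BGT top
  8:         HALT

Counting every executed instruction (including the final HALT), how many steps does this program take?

after MOV r0, #9: r0=9
after MOV r2, #12: r2=12
after XOR r0, r0, #8: r0=9^8=1
after XOR r0, r0, #3: r0=1^3=2
after SUB r2, r2, #1: r2=12-1=11
CMP r2, #5  (cmp 11,5)
BGT top: taken
after XOR r0, r0, #8: r0=2^8=10
after XOR r0, r0, #3: r0=10^3=9
after SUB r2, r2, #1: r2=11-1=10
CMP r2, #5  (cmp 10,5)
BGT top: taken
after XOR r0, r0, #8: r0=9^8=1
after XOR r0, r0, #3: r0=1^3=2
after SUB r2, r2, #1: r2=10-1=9
CMP r2, #5  (cmp 9,5)
BGT top: taken
after XOR r0, r0, #8: r0=2^8=10
after XOR r0, r0, #3: r0=10^3=9
after SUB r2, r2, #1: r2=9-1=8
CMP r2, #5  (cmp 8,5)
BGT top: taken
after XOR r0, r0, #8: r0=9^8=1
after XOR r0, r0, #3: r0=1^3=2
after SUB r2, r2, #1: r2=8-1=7
CMP r2, #5  (cmp 7,5)
BGT top: taken
after XOR r0, r0, #8: r0=2^8=10
after XOR r0, r0, #3: r0=10^3=9
after SUB r2, r2, #1: r2=7-1=6
CMP r2, #5  (cmp 6,5)
BGT top: taken
after XOR r0, r0, #8: r0=9^8=1
after XOR r0, r0, #3: r0=1^3=2
after SUB r2, r2, #1: r2=6-1=5
CMP r2, #5  (cmp 5,5)
BGT top: not taken
halt.
Total executed instructions: 38.

38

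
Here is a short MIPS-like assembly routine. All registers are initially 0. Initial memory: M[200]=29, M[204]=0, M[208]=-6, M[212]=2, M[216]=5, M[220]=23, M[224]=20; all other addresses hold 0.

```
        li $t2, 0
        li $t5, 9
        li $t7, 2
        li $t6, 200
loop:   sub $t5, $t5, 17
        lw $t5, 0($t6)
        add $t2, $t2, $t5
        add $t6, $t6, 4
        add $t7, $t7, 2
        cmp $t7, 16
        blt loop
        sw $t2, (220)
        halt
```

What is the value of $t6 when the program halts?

228

$t2=0
$t5=9
$t7=2
$t6=200
$t5=9-17=-8
$t5=M[200]=29
$t2=0+29=29
$t6=200+4=204
$t7=2+2=4
cmp $t7, 16  (cmp 4,16)
blt loop: taken
$t5=29-17=12
$t5=M[204]=0
$t2=29+0=29
$t6=204+4=208
$t7=4+2=6
cmp $t7, 16  (cmp 6,16)
blt loop: taken
$t5=0-17=-17
$t5=M[208]=-6
$t2=29+(-6)=23
$t6=208+4=212
$t7=6+2=8
cmp $t7, 16  (cmp 8,16)
blt loop: taken
$t5=(-6)-17=-23
$t5=M[212]=2
$t2=23+2=25
$t6=212+4=216
$t7=8+2=10
cmp $t7, 16  (cmp 10,16)
blt loop: taken
$t5=2-17=-15
$t5=M[216]=5
$t2=25+5=30
$t6=216+4=220
$t7=10+2=12
cmp $t7, 16  (cmp 12,16)
blt loop: taken
$t5=5-17=-12
$t5=M[220]=23
$t2=30+23=53
$t6=220+4=224
$t7=12+2=14
cmp $t7, 16  (cmp 14,16)
blt loop: taken
$t5=23-17=6
$t5=M[224]=20
$t2=53+20=73
$t6=224+4=228
$t7=14+2=16
cmp $t7, 16  (cmp 16,16)
blt loop: not taken
sw $t2, (220) → M[220]=73
halt.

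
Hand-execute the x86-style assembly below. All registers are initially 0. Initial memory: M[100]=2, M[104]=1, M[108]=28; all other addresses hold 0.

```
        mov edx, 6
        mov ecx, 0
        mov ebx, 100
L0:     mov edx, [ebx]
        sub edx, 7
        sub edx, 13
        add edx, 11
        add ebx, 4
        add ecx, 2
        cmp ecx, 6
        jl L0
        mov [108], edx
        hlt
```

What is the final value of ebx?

112

after mov edx, 6: edx=6
after mov ecx, 0: ecx=0
after mov ebx, 100: ebx=100
after mov edx, [ebx]: edx=M[100]=2
after sub edx, 7: edx=2-7=-5
after sub edx, 13: edx=(-5)-13=-18
after add edx, 11: edx=(-18)+11=-7
after add ebx, 4: ebx=100+4=104
after add ecx, 2: ecx=0+2=2
cmp ecx, 6  (cmp 2,6)
jl L0: taken
after mov edx, [ebx]: edx=M[104]=1
after sub edx, 7: edx=1-7=-6
after sub edx, 13: edx=(-6)-13=-19
after add edx, 11: edx=(-19)+11=-8
after add ebx, 4: ebx=104+4=108
after add ecx, 2: ecx=2+2=4
cmp ecx, 6  (cmp 4,6)
jl L0: taken
after mov edx, [ebx]: edx=M[108]=28
after sub edx, 7: edx=28-7=21
after sub edx, 13: edx=21-13=8
after add edx, 11: edx=8+11=19
after add ebx, 4: ebx=108+4=112
after add ecx, 2: ecx=4+2=6
cmp ecx, 6  (cmp 6,6)
jl L0: not taken
mov [108], edx → M[108]=19
halt.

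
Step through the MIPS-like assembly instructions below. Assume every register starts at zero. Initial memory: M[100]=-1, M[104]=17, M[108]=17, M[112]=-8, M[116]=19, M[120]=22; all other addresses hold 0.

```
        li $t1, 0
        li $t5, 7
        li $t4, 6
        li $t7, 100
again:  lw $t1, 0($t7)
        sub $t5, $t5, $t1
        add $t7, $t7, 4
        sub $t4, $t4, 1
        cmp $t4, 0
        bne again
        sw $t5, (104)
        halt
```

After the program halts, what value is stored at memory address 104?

-59

after li $t1, 0: $t1=0
after li $t5, 7: $t5=7
after li $t4, 6: $t4=6
after li $t7, 100: $t7=100
after lw $t1, 0($t7): $t1=M[100]=-1
after sub $t5, $t5, $t1: $t5=7-(-1)=8
after add $t7, $t7, 4: $t7=100+4=104
after sub $t4, $t4, 1: $t4=6-1=5
cmp $t4, 0  (cmp 5,0)
bne again: taken
after lw $t1, 0($t7): $t1=M[104]=17
after sub $t5, $t5, $t1: $t5=8-17=-9
after add $t7, $t7, 4: $t7=104+4=108
after sub $t4, $t4, 1: $t4=5-1=4
cmp $t4, 0  (cmp 4,0)
bne again: taken
after lw $t1, 0($t7): $t1=M[108]=17
after sub $t5, $t5, $t1: $t5=(-9)-17=-26
after add $t7, $t7, 4: $t7=108+4=112
after sub $t4, $t4, 1: $t4=4-1=3
cmp $t4, 0  (cmp 3,0)
bne again: taken
after lw $t1, 0($t7): $t1=M[112]=-8
after sub $t5, $t5, $t1: $t5=(-26)-(-8)=-18
after add $t7, $t7, 4: $t7=112+4=116
after sub $t4, $t4, 1: $t4=3-1=2
cmp $t4, 0  (cmp 2,0)
bne again: taken
after lw $t1, 0($t7): $t1=M[116]=19
after sub $t5, $t5, $t1: $t5=(-18)-19=-37
after add $t7, $t7, 4: $t7=116+4=120
after sub $t4, $t4, 1: $t4=2-1=1
cmp $t4, 0  (cmp 1,0)
bne again: taken
after lw $t1, 0($t7): $t1=M[120]=22
after sub $t5, $t5, $t1: $t5=(-37)-22=-59
after add $t7, $t7, 4: $t7=120+4=124
after sub $t4, $t4, 1: $t4=1-1=0
cmp $t4, 0  (cmp 0,0)
bne again: not taken
sw $t5, (104) → M[104]=-59
halt.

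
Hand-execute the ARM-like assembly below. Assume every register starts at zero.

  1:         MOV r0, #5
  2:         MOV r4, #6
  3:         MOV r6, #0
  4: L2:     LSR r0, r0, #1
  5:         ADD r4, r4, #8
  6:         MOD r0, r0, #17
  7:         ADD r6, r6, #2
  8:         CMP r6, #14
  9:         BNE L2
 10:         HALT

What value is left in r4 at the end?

62

MOV r0, #5 → r0=5
MOV r4, #6 → r4=6
MOV r6, #0 → r6=0
LSR r0, r0, #1 → r0=5>>1=2
ADD r4, r4, #8 → r4=6+8=14
MOD r0, r0, #17 → r0=2%17=2
ADD r6, r6, #2 → r6=0+2=2
CMP r6, #14  (cmp 2,14)
BNE L2: taken
LSR r0, r0, #1 → r0=2>>1=1
ADD r4, r4, #8 → r4=14+8=22
MOD r0, r0, #17 → r0=1%17=1
ADD r6, r6, #2 → r6=2+2=4
CMP r6, #14  (cmp 4,14)
BNE L2: taken
LSR r0, r0, #1 → r0=1>>1=0
ADD r4, r4, #8 → r4=22+8=30
MOD r0, r0, #17 → r0=0%17=0
ADD r6, r6, #2 → r6=4+2=6
CMP r6, #14  (cmp 6,14)
BNE L2: taken
LSR r0, r0, #1 → r0=0>>1=0
ADD r4, r4, #8 → r4=30+8=38
MOD r0, r0, #17 → r0=0%17=0
ADD r6, r6, #2 → r6=6+2=8
CMP r6, #14  (cmp 8,14)
BNE L2: taken
LSR r0, r0, #1 → r0=0>>1=0
ADD r4, r4, #8 → r4=38+8=46
MOD r0, r0, #17 → r0=0%17=0
ADD r6, r6, #2 → r6=8+2=10
CMP r6, #14  (cmp 10,14)
BNE L2: taken
LSR r0, r0, #1 → r0=0>>1=0
ADD r4, r4, #8 → r4=46+8=54
MOD r0, r0, #17 → r0=0%17=0
ADD r6, r6, #2 → r6=10+2=12
CMP r6, #14  (cmp 12,14)
BNE L2: taken
LSR r0, r0, #1 → r0=0>>1=0
ADD r4, r4, #8 → r4=54+8=62
MOD r0, r0, #17 → r0=0%17=0
ADD r6, r6, #2 → r6=12+2=14
CMP r6, #14  (cmp 14,14)
BNE L2: not taken
halt.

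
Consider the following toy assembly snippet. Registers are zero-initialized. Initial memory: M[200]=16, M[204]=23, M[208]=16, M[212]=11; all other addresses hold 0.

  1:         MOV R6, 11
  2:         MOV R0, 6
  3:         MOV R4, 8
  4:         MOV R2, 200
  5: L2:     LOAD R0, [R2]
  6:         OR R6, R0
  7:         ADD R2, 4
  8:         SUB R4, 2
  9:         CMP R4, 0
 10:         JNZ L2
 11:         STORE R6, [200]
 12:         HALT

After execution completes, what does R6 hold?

after MOV R6, 11: R6=11
after MOV R0, 6: R0=6
after MOV R4, 8: R4=8
after MOV R2, 200: R2=200
after LOAD R0, [R2]: R0=M[200]=16
after OR R6, R0: R6=11|16=27
after ADD R2, 4: R2=200+4=204
after SUB R4, 2: R4=8-2=6
CMP R4, 0  (cmp 6,0)
JNZ L2: taken
after LOAD R0, [R2]: R0=M[204]=23
after OR R6, R0: R6=27|23=31
after ADD R2, 4: R2=204+4=208
after SUB R4, 2: R4=6-2=4
CMP R4, 0  (cmp 4,0)
JNZ L2: taken
after LOAD R0, [R2]: R0=M[208]=16
after OR R6, R0: R6=31|16=31
after ADD R2, 4: R2=208+4=212
after SUB R4, 2: R4=4-2=2
CMP R4, 0  (cmp 2,0)
JNZ L2: taken
after LOAD R0, [R2]: R0=M[212]=11
after OR R6, R0: R6=31|11=31
after ADD R2, 4: R2=212+4=216
after SUB R4, 2: R4=2-2=0
CMP R4, 0  (cmp 0,0)
JNZ L2: not taken
STORE R6, [200] → M[200]=31
halt.

31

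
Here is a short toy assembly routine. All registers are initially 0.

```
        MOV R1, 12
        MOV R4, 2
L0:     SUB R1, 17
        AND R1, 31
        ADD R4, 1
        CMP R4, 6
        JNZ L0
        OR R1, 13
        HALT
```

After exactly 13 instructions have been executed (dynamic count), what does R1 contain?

-7

R1=12
R4=2
R1=12-17=-5
R1=(-5)&31=27
R4=2+1=3
CMP R4, 6  (cmp 3,6)
JNZ L0: taken
R1=27-17=10
R1=10&31=10
R4=3+1=4
CMP R4, 6  (cmp 4,6)
JNZ L0: taken
R1=10-17=-7
After step 13: R1 = -7.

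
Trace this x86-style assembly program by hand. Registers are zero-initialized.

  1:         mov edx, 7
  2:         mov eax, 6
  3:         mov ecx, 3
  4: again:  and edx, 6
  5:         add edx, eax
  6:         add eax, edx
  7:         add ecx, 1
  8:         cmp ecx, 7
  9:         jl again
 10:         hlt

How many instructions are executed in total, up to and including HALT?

edx=7
eax=6
ecx=3
edx=7&6=6
edx=6+6=12
eax=6+12=18
ecx=3+1=4
cmp ecx, 7  (cmp 4,7)
jl again: taken
edx=12&6=4
edx=4+18=22
eax=18+22=40
ecx=4+1=5
cmp ecx, 7  (cmp 5,7)
jl again: taken
edx=22&6=6
edx=6+40=46
eax=40+46=86
ecx=5+1=6
cmp ecx, 7  (cmp 6,7)
jl again: taken
edx=46&6=6
edx=6+86=92
eax=86+92=178
ecx=6+1=7
cmp ecx, 7  (cmp 7,7)
jl again: not taken
halt.
Total executed instructions: 28.

28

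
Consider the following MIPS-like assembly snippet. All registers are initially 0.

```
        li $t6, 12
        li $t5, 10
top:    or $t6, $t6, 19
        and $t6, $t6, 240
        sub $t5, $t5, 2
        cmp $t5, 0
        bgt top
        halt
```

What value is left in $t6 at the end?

16

after li $t6, 12: $t6=12
after li $t5, 10: $t5=10
after or $t6, $t6, 19: $t6=12|19=31
after and $t6, $t6, 240: $t6=31&240=16
after sub $t5, $t5, 2: $t5=10-2=8
cmp $t5, 0  (cmp 8,0)
bgt top: taken
after or $t6, $t6, 19: $t6=16|19=19
after and $t6, $t6, 240: $t6=19&240=16
after sub $t5, $t5, 2: $t5=8-2=6
cmp $t5, 0  (cmp 6,0)
bgt top: taken
after or $t6, $t6, 19: $t6=16|19=19
after and $t6, $t6, 240: $t6=19&240=16
after sub $t5, $t5, 2: $t5=6-2=4
cmp $t5, 0  (cmp 4,0)
bgt top: taken
after or $t6, $t6, 19: $t6=16|19=19
after and $t6, $t6, 240: $t6=19&240=16
after sub $t5, $t5, 2: $t5=4-2=2
cmp $t5, 0  (cmp 2,0)
bgt top: taken
after or $t6, $t6, 19: $t6=16|19=19
after and $t6, $t6, 240: $t6=19&240=16
after sub $t5, $t5, 2: $t5=2-2=0
cmp $t5, 0  (cmp 0,0)
bgt top: not taken
halt.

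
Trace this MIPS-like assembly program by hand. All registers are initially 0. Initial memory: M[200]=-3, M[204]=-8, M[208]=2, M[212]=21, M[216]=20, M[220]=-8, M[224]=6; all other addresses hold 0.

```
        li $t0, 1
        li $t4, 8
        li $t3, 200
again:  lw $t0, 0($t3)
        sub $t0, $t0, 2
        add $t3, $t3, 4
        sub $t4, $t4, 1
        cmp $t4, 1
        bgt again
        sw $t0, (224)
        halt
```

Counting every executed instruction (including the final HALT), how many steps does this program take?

$t0=1
$t4=8
$t3=200
$t0=M[200]=-3
$t0=(-3)-2=-5
$t3=200+4=204
$t4=8-1=7
cmp $t4, 1  (cmp 7,1)
bgt again: taken
$t0=M[204]=-8
$t0=(-8)-2=-10
$t3=204+4=208
$t4=7-1=6
cmp $t4, 1  (cmp 6,1)
bgt again: taken
$t0=M[208]=2
$t0=2-2=0
$t3=208+4=212
$t4=6-1=5
cmp $t4, 1  (cmp 5,1)
bgt again: taken
$t0=M[212]=21
$t0=21-2=19
$t3=212+4=216
$t4=5-1=4
cmp $t4, 1  (cmp 4,1)
bgt again: taken
$t0=M[216]=20
$t0=20-2=18
$t3=216+4=220
$t4=4-1=3
cmp $t4, 1  (cmp 3,1)
bgt again: taken
$t0=M[220]=-8
$t0=(-8)-2=-10
$t3=220+4=224
$t4=3-1=2
cmp $t4, 1  (cmp 2,1)
bgt again: taken
$t0=M[224]=6
$t0=6-2=4
$t3=224+4=228
$t4=2-1=1
cmp $t4, 1  (cmp 1,1)
bgt again: not taken
sw $t0, (224) → M[224]=4
halt.
Total executed instructions: 47.

47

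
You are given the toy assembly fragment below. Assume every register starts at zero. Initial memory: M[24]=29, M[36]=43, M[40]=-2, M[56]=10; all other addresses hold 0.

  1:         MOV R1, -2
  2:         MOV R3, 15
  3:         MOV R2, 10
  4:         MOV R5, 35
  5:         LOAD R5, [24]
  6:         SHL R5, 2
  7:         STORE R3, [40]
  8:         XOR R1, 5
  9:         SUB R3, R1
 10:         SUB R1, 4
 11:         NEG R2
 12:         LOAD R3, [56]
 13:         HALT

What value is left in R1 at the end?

-9

MOV R1, -2 → R1=-2
MOV R3, 15 → R3=15
MOV R2, 10 → R2=10
MOV R5, 35 → R5=35
LOAD R5, [24] → R5=M[24]=29
SHL R5, 2 → R5=29<<2=116
STORE R3, [40] → M[40]=15
XOR R1, 5 → R1=(-2)^5=-5
SUB R3, R1 → R3=15-(-5)=20
SUB R1, 4 → R1=(-5)-4=-9
NEG R2 → R2=-(10)=-10
LOAD R3, [56] → R3=M[56]=10
halt.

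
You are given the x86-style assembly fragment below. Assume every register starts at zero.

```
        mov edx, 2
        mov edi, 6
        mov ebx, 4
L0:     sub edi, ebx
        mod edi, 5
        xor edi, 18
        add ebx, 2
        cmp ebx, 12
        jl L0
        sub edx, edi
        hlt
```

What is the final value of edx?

-15

mov edx, 2 → edx=2
mov edi, 6 → edi=6
mov ebx, 4 → ebx=4
sub edi, ebx → edi=6-4=2
mod edi, 5 → edi=2%5=2
xor edi, 18 → edi=2^18=16
add ebx, 2 → ebx=4+2=6
cmp ebx, 12  (cmp 6,12)
jl L0: taken
sub edi, ebx → edi=16-6=10
mod edi, 5 → edi=10%5=0
xor edi, 18 → edi=0^18=18
add ebx, 2 → ebx=6+2=8
cmp ebx, 12  (cmp 8,12)
jl L0: taken
sub edi, ebx → edi=18-8=10
mod edi, 5 → edi=10%5=0
xor edi, 18 → edi=0^18=18
add ebx, 2 → ebx=8+2=10
cmp ebx, 12  (cmp 10,12)
jl L0: taken
sub edi, ebx → edi=18-10=8
mod edi, 5 → edi=8%5=3
xor edi, 18 → edi=3^18=17
add ebx, 2 → ebx=10+2=12
cmp ebx, 12  (cmp 12,12)
jl L0: not taken
sub edx, edi → edx=2-17=-15
halt.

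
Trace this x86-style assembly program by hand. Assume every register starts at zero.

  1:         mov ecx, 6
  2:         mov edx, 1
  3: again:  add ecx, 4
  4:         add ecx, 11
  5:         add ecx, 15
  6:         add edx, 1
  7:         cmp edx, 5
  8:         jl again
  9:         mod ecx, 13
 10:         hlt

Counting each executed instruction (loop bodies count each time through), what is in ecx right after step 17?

mov ecx, 6 → ecx=6
mov edx, 1 → edx=1
add ecx, 4 → ecx=6+4=10
add ecx, 11 → ecx=10+11=21
add ecx, 15 → ecx=21+15=36
add edx, 1 → edx=1+1=2
cmp edx, 5  (cmp 2,5)
jl again: taken
add ecx, 4 → ecx=36+4=40
add ecx, 11 → ecx=40+11=51
add ecx, 15 → ecx=51+15=66
add edx, 1 → edx=2+1=3
cmp edx, 5  (cmp 3,5)
jl again: taken
add ecx, 4 → ecx=66+4=70
add ecx, 11 → ecx=70+11=81
add ecx, 15 → ecx=81+15=96
After step 17: ecx = 96.

96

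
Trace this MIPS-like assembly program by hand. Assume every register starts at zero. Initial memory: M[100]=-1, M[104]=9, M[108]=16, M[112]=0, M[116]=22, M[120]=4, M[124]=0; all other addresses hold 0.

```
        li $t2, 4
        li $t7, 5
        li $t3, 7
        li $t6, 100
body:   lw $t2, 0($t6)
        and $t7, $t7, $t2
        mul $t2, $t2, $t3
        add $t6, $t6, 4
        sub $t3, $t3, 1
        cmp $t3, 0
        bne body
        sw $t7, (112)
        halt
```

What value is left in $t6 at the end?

after li $t2, 4: $t2=4
after li $t7, 5: $t7=5
after li $t3, 7: $t3=7
after li $t6, 100: $t6=100
after lw $t2, 0($t6): $t2=M[100]=-1
after and $t7, $t7, $t2: $t7=5&(-1)=5
after mul $t2, $t2, $t3: $t2=(-1)*7=-7
after add $t6, $t6, 4: $t6=100+4=104
after sub $t3, $t3, 1: $t3=7-1=6
cmp $t3, 0  (cmp 6,0)
bne body: taken
after lw $t2, 0($t6): $t2=M[104]=9
after and $t7, $t7, $t2: $t7=5&9=1
after mul $t2, $t2, $t3: $t2=9*6=54
after add $t6, $t6, 4: $t6=104+4=108
after sub $t3, $t3, 1: $t3=6-1=5
cmp $t3, 0  (cmp 5,0)
bne body: taken
after lw $t2, 0($t6): $t2=M[108]=16
after and $t7, $t7, $t2: $t7=1&16=0
after mul $t2, $t2, $t3: $t2=16*5=80
after add $t6, $t6, 4: $t6=108+4=112
after sub $t3, $t3, 1: $t3=5-1=4
cmp $t3, 0  (cmp 4,0)
bne body: taken
after lw $t2, 0($t6): $t2=M[112]=0
after and $t7, $t7, $t2: $t7=0&0=0
after mul $t2, $t2, $t3: $t2=0*4=0
after add $t6, $t6, 4: $t6=112+4=116
after sub $t3, $t3, 1: $t3=4-1=3
cmp $t3, 0  (cmp 3,0)
bne body: taken
after lw $t2, 0($t6): $t2=M[116]=22
after and $t7, $t7, $t2: $t7=0&22=0
after mul $t2, $t2, $t3: $t2=22*3=66
after add $t6, $t6, 4: $t6=116+4=120
after sub $t3, $t3, 1: $t3=3-1=2
cmp $t3, 0  (cmp 2,0)
bne body: taken
after lw $t2, 0($t6): $t2=M[120]=4
after and $t7, $t7, $t2: $t7=0&4=0
after mul $t2, $t2, $t3: $t2=4*2=8
after add $t6, $t6, 4: $t6=120+4=124
after sub $t3, $t3, 1: $t3=2-1=1
cmp $t3, 0  (cmp 1,0)
bne body: taken
after lw $t2, 0($t6): $t2=M[124]=0
after and $t7, $t7, $t2: $t7=0&0=0
after mul $t2, $t2, $t3: $t2=0*1=0
after add $t6, $t6, 4: $t6=124+4=128
after sub $t3, $t3, 1: $t3=1-1=0
cmp $t3, 0  (cmp 0,0)
bne body: not taken
sw $t7, (112) → M[112]=0
halt.

128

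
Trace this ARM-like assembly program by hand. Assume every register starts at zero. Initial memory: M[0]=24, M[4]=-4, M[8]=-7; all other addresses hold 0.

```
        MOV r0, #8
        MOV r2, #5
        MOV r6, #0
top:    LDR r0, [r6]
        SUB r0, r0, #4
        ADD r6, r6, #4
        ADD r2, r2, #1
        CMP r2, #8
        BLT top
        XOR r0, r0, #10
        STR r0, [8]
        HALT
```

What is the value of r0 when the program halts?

-1

MOV r0, #8 → r0=8
MOV r2, #5 → r2=5
MOV r6, #0 → r6=0
LDR r0, [r6] → r0=M[0]=24
SUB r0, r0, #4 → r0=24-4=20
ADD r6, r6, #4 → r6=0+4=4
ADD r2, r2, #1 → r2=5+1=6
CMP r2, #8  (cmp 6,8)
BLT top: taken
LDR r0, [r6] → r0=M[4]=-4
SUB r0, r0, #4 → r0=(-4)-4=-8
ADD r6, r6, #4 → r6=4+4=8
ADD r2, r2, #1 → r2=6+1=7
CMP r2, #8  (cmp 7,8)
BLT top: taken
LDR r0, [r6] → r0=M[8]=-7
SUB r0, r0, #4 → r0=(-7)-4=-11
ADD r6, r6, #4 → r6=8+4=12
ADD r2, r2, #1 → r2=7+1=8
CMP r2, #8  (cmp 8,8)
BLT top: not taken
XOR r0, r0, #10 → r0=(-11)^10=-1
STR r0, [8] → M[8]=-1
halt.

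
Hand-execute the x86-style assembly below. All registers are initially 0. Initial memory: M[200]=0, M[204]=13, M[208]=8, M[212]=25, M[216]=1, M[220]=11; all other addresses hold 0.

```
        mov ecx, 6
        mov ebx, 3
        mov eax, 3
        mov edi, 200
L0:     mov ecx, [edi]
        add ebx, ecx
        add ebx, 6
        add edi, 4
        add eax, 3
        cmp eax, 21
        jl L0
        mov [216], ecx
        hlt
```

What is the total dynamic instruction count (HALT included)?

48

ecx=6
ebx=3
eax=3
edi=200
ecx=M[200]=0
ebx=3+0=3
ebx=3+6=9
edi=200+4=204
eax=3+3=6
cmp eax, 21  (cmp 6,21)
jl L0: taken
ecx=M[204]=13
ebx=9+13=22
ebx=22+6=28
edi=204+4=208
eax=6+3=9
cmp eax, 21  (cmp 9,21)
jl L0: taken
ecx=M[208]=8
ebx=28+8=36
ebx=36+6=42
edi=208+4=212
eax=9+3=12
cmp eax, 21  (cmp 12,21)
jl L0: taken
ecx=M[212]=25
ebx=42+25=67
ebx=67+6=73
edi=212+4=216
eax=12+3=15
cmp eax, 21  (cmp 15,21)
jl L0: taken
ecx=M[216]=1
ebx=73+1=74
ebx=74+6=80
edi=216+4=220
eax=15+3=18
cmp eax, 21  (cmp 18,21)
jl L0: taken
ecx=M[220]=11
ebx=80+11=91
ebx=91+6=97
edi=220+4=224
eax=18+3=21
cmp eax, 21  (cmp 21,21)
jl L0: not taken
mov [216], ecx → M[216]=11
halt.
Total executed instructions: 48.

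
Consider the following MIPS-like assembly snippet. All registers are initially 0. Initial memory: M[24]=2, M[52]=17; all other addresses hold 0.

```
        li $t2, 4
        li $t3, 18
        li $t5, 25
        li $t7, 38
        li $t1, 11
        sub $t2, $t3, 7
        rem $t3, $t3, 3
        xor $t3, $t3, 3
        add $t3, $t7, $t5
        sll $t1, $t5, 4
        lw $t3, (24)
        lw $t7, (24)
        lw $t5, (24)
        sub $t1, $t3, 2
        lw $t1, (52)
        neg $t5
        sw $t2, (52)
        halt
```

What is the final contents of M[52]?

11

$t2=4
$t3=18
$t5=25
$t7=38
$t1=11
$t2=18-7=11
$t3=18%3=0
$t3=0^3=3
$t3=38+25=63
$t1=25<<4=400
$t3=M[24]=2
$t7=M[24]=2
$t5=M[24]=2
$t1=2-2=0
$t1=M[52]=17
$t5=-(2)=-2
sw $t2, (52) → M[52]=11
halt.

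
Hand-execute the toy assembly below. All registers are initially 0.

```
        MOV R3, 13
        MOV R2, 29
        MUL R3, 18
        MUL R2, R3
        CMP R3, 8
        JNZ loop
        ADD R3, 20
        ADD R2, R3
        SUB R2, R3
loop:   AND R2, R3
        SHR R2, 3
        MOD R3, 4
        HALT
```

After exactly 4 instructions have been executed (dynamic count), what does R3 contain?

after MOV R3, 13: R3=13
after MOV R2, 29: R2=29
after MUL R3, 18: R3=13*18=234
after MUL R2, R3: R2=29*234=6786
After step 4: R3 = 234.

234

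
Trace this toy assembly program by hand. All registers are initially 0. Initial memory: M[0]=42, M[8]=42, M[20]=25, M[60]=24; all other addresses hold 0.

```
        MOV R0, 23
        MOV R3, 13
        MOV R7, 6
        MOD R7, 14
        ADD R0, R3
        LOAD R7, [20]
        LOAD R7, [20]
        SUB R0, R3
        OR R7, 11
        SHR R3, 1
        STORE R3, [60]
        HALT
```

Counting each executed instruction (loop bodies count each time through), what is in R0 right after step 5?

MOV R0, 23 → R0=23
MOV R3, 13 → R3=13
MOV R7, 6 → R7=6
MOD R7, 14 → R7=6%14=6
ADD R0, R3 → R0=23+13=36
After step 5: R0 = 36.

36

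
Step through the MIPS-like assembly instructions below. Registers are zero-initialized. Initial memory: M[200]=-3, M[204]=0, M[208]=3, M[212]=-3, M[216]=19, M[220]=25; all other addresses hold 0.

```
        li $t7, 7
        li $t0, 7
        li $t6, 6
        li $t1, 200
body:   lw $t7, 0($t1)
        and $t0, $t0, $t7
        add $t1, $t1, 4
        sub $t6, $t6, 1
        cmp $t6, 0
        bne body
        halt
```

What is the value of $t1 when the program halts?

224

li $t7, 7 → $t7=7
li $t0, 7 → $t0=7
li $t6, 6 → $t6=6
li $t1, 200 → $t1=200
lw $t7, 0($t1) → $t7=M[200]=-3
and $t0, $t0, $t7 → $t0=7&(-3)=5
add $t1, $t1, 4 → $t1=200+4=204
sub $t6, $t6, 1 → $t6=6-1=5
cmp $t6, 0  (cmp 5,0)
bne body: taken
lw $t7, 0($t1) → $t7=M[204]=0
and $t0, $t0, $t7 → $t0=5&0=0
add $t1, $t1, 4 → $t1=204+4=208
sub $t6, $t6, 1 → $t6=5-1=4
cmp $t6, 0  (cmp 4,0)
bne body: taken
lw $t7, 0($t1) → $t7=M[208]=3
and $t0, $t0, $t7 → $t0=0&3=0
add $t1, $t1, 4 → $t1=208+4=212
sub $t6, $t6, 1 → $t6=4-1=3
cmp $t6, 0  (cmp 3,0)
bne body: taken
lw $t7, 0($t1) → $t7=M[212]=-3
and $t0, $t0, $t7 → $t0=0&(-3)=0
add $t1, $t1, 4 → $t1=212+4=216
sub $t6, $t6, 1 → $t6=3-1=2
cmp $t6, 0  (cmp 2,0)
bne body: taken
lw $t7, 0($t1) → $t7=M[216]=19
and $t0, $t0, $t7 → $t0=0&19=0
add $t1, $t1, 4 → $t1=216+4=220
sub $t6, $t6, 1 → $t6=2-1=1
cmp $t6, 0  (cmp 1,0)
bne body: taken
lw $t7, 0($t1) → $t7=M[220]=25
and $t0, $t0, $t7 → $t0=0&25=0
add $t1, $t1, 4 → $t1=220+4=224
sub $t6, $t6, 1 → $t6=1-1=0
cmp $t6, 0  (cmp 0,0)
bne body: not taken
halt.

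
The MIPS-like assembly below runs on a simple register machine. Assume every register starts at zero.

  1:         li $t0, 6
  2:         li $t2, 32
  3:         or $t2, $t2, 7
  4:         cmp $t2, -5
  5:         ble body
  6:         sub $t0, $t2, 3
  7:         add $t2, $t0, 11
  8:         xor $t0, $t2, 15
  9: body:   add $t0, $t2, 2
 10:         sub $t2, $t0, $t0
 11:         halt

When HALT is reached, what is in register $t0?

49

after li $t0, 6: $t0=6
after li $t2, 32: $t2=32
after or $t2, $t2, 7: $t2=32|7=39
cmp $t2, -5  (cmp 39,-5)
ble body: not taken
after sub $t0, $t2, 3: $t0=39-3=36
after add $t2, $t0, 11: $t2=36+11=47
after xor $t0, $t2, 15: $t0=47^15=32
after add $t0, $t2, 2: $t0=47+2=49
after sub $t2, $t0, $t0: $t2=49-49=0
halt.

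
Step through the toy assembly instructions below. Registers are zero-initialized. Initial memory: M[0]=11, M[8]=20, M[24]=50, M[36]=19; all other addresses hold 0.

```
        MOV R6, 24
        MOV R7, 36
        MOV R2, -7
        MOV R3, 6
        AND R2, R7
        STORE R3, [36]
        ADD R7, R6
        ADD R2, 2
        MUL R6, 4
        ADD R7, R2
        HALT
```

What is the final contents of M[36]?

6

MOV R6, 24 → R6=24
MOV R7, 36 → R7=36
MOV R2, -7 → R2=-7
MOV R3, 6 → R3=6
AND R2, R7 → R2=(-7)&36=32
STORE R3, [36] → M[36]=6
ADD R7, R6 → R7=36+24=60
ADD R2, 2 → R2=32+2=34
MUL R6, 4 → R6=24*4=96
ADD R7, R2 → R7=60+34=94
halt.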